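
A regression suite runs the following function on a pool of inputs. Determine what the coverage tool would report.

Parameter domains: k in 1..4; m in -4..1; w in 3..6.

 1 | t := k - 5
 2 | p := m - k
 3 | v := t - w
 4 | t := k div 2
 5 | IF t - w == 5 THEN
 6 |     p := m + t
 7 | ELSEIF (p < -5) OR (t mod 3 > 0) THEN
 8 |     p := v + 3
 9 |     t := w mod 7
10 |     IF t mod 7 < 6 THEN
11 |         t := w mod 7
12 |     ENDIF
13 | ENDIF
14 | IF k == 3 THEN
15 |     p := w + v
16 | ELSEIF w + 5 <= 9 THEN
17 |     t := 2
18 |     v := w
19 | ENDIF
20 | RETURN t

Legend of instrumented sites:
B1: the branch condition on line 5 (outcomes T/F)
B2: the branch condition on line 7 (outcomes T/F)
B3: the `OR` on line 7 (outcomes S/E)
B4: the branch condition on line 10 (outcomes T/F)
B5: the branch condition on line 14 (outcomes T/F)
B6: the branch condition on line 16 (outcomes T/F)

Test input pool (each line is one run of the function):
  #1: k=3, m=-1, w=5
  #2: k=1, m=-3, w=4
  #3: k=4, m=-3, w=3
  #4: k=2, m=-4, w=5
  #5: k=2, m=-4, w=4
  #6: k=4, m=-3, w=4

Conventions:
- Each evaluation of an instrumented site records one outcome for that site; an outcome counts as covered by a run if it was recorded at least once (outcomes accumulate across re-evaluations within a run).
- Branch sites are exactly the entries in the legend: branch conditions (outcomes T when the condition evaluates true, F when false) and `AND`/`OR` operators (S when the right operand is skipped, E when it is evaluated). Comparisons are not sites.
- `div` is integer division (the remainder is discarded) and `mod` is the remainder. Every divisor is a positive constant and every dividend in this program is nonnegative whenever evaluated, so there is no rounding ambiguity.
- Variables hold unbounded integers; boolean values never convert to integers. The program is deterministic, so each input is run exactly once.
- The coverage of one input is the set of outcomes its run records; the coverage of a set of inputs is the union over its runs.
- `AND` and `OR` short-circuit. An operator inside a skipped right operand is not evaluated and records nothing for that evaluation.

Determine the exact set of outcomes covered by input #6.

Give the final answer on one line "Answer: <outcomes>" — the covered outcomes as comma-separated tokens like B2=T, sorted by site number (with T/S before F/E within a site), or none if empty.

Simulating input #6 (k=4, m=-3, w=4) step by step:
  B1->F, B3->S, B2->T, B4->T, B5->F, B6->T
collecting distinct outcomes: B1=F, B2=T, B3=S, B4=T, B5=F, B6=T

Answer: B1=F, B2=T, B3=S, B4=T, B5=F, B6=T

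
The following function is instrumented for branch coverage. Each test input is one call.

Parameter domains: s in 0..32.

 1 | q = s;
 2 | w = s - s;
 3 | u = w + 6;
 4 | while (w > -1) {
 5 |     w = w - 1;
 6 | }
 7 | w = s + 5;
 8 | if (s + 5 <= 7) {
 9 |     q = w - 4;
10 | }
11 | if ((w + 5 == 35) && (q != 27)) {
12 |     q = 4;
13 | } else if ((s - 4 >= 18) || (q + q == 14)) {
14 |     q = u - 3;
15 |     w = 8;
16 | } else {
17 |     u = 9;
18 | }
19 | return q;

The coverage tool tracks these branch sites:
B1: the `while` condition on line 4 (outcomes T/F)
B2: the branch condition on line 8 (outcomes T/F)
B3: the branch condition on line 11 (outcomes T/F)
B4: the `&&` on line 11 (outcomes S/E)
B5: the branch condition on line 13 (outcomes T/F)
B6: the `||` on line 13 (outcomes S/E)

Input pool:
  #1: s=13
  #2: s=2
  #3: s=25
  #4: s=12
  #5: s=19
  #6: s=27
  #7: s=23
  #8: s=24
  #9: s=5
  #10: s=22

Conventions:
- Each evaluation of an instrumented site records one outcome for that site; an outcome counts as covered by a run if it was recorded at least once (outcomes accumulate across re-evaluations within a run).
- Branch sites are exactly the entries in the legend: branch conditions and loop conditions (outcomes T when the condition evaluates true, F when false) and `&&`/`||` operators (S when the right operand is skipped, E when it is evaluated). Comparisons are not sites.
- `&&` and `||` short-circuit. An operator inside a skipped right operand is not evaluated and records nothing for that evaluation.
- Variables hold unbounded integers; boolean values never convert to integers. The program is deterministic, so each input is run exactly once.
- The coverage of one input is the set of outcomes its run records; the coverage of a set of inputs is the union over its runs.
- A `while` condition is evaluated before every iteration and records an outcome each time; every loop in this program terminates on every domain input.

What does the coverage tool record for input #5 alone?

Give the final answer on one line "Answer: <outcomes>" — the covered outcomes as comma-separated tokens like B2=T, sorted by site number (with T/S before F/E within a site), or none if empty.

Simulating input #5 (s=19) step by step:
  B1->T, B1->F, B2->F, B4->S, B3->F, B6->E, B5->F
distinct outcomes covered: B1=T, B1=F, B2=F, B3=F, B4=S, B5=F, B6=E

Answer: B1=T, B1=F, B2=F, B3=F, B4=S, B5=F, B6=E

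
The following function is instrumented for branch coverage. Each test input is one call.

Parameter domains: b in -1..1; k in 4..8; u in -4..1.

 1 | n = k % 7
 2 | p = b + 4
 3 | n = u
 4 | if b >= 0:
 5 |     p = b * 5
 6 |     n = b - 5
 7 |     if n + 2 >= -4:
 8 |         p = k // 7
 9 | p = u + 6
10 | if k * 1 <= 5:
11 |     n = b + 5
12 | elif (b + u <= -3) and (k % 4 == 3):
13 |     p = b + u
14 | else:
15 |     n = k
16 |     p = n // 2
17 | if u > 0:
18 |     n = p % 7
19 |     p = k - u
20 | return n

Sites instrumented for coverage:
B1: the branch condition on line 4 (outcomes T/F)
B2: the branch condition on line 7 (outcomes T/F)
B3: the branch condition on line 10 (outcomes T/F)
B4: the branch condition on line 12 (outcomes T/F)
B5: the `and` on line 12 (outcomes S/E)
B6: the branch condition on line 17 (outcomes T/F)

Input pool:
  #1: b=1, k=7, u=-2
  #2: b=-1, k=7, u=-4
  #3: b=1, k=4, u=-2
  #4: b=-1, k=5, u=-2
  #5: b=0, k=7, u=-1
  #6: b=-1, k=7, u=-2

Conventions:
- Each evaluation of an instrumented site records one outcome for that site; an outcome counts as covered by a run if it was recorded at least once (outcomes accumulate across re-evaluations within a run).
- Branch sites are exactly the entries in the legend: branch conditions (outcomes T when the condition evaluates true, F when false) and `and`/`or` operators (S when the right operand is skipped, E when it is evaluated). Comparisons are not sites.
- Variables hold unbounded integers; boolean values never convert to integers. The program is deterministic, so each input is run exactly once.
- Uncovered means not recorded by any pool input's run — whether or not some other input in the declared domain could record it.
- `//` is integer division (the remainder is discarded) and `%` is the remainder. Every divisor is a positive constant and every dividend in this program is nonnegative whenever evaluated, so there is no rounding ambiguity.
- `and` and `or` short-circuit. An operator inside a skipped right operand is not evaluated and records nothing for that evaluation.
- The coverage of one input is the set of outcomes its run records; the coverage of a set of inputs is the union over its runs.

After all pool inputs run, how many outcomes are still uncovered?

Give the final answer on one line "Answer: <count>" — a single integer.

#1 (b=1, k=7, u=-2) -> covered: B1=T, B2=T, B3=F, B4=F, B5=S, B6=F
#2 (b=-1, k=7, u=-4) -> covered: B1=F, B3=F, B4=T, B5=E, B6=F
#3 (b=1, k=4, u=-2) -> covered: B1=T, B2=T, B3=T, B6=F
#4 (b=-1, k=5, u=-2) -> covered: B1=F, B3=T, B6=F
#5 (b=0, k=7, u=-1) -> covered: B1=T, B2=T, B3=F, B4=F, B5=S, B6=F
#6 (b=-1, k=7, u=-2) -> covered: B1=F, B3=F, B4=T, B5=E, B6=F
union over the pool: B1=T, B1=F, B2=T, B3=T, B3=F, B4=T, B4=F, B5=S, B5=E, B6=F
uncovered (2 of 12): B2=F, B6=T

Answer: 2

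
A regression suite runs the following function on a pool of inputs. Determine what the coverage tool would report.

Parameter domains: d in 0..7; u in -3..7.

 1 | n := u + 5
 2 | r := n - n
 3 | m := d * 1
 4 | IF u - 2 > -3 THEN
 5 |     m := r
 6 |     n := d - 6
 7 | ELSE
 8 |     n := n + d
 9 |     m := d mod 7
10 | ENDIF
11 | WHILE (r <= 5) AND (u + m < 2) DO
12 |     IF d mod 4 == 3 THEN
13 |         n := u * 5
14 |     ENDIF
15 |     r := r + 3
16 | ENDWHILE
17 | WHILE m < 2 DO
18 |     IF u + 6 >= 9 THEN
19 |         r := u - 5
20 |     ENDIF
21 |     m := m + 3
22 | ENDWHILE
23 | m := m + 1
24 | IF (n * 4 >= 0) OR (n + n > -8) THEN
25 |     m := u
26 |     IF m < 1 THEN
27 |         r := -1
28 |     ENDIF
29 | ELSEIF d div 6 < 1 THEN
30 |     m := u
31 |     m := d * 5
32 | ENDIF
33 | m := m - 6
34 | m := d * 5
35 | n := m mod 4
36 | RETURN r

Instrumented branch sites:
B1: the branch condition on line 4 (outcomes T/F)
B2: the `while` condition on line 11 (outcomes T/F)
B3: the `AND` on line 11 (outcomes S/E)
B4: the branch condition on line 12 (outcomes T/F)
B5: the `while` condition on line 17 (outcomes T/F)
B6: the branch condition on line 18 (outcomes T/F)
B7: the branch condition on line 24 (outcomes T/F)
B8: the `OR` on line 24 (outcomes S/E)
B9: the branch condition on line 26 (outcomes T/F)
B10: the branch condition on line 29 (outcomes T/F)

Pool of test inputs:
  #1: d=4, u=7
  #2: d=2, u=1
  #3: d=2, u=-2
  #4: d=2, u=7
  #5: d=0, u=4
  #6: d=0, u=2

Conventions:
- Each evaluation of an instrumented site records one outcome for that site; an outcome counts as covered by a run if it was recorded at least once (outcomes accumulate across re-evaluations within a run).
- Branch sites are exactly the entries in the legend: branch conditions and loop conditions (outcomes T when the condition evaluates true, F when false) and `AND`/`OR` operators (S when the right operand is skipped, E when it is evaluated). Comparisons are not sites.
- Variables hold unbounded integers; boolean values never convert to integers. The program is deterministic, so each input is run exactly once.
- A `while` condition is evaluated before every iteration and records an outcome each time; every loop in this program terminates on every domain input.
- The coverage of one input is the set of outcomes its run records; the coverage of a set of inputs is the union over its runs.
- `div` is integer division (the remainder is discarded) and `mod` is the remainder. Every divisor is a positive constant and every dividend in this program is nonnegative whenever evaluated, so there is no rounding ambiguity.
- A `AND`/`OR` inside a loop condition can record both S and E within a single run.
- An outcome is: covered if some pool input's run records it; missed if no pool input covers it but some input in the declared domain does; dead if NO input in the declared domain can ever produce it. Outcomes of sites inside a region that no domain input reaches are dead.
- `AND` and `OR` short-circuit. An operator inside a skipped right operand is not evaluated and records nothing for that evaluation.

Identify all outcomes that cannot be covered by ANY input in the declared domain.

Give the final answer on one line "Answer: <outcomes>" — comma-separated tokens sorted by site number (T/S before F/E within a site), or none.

exhaustive pass over the 88-input domain:
  reachable outcomes have witnesses, e.g. B1=T (e.g. d=0, u=0), B1=F (e.g. d=0, u=-3), B2=T (e.g. d=0, u=-3), B2=F (e.g. d=0, u=-3)

Answer: none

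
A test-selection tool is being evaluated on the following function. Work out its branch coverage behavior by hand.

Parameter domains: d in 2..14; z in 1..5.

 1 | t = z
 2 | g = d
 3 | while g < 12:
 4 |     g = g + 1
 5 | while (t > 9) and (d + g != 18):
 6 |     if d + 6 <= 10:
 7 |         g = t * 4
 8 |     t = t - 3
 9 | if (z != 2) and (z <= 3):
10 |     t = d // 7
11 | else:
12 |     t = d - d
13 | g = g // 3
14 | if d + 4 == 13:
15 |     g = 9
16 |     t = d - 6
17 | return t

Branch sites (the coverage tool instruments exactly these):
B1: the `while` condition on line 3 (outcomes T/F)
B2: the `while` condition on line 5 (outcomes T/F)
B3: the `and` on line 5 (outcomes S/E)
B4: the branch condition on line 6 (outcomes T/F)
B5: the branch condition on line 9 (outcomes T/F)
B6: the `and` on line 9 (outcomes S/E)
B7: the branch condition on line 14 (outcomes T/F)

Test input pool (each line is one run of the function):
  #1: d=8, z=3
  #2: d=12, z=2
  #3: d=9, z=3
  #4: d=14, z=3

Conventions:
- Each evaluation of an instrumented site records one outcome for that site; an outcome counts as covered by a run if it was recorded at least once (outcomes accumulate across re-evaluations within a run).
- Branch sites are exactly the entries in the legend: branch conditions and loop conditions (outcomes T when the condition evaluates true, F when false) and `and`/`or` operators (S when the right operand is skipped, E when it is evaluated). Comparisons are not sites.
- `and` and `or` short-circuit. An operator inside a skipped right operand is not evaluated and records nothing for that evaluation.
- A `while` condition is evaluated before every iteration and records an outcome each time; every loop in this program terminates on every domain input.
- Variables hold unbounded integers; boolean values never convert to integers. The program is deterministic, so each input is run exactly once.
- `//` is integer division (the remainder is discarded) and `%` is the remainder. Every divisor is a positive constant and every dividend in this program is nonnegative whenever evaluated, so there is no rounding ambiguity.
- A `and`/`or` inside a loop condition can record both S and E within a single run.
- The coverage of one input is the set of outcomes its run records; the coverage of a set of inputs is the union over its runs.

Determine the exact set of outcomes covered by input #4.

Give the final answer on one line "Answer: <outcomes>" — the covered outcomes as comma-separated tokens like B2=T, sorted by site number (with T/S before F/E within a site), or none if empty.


Simulating input #4 (d=14, z=3) step by step:
  B1->F, B3->S, B2->F, B6->E, B5->T, B7->F
distinct outcomes covered: B1=F, B2=F, B3=S, B5=T, B6=E, B7=F
Answer: B1=F, B2=F, B3=S, B5=T, B6=E, B7=F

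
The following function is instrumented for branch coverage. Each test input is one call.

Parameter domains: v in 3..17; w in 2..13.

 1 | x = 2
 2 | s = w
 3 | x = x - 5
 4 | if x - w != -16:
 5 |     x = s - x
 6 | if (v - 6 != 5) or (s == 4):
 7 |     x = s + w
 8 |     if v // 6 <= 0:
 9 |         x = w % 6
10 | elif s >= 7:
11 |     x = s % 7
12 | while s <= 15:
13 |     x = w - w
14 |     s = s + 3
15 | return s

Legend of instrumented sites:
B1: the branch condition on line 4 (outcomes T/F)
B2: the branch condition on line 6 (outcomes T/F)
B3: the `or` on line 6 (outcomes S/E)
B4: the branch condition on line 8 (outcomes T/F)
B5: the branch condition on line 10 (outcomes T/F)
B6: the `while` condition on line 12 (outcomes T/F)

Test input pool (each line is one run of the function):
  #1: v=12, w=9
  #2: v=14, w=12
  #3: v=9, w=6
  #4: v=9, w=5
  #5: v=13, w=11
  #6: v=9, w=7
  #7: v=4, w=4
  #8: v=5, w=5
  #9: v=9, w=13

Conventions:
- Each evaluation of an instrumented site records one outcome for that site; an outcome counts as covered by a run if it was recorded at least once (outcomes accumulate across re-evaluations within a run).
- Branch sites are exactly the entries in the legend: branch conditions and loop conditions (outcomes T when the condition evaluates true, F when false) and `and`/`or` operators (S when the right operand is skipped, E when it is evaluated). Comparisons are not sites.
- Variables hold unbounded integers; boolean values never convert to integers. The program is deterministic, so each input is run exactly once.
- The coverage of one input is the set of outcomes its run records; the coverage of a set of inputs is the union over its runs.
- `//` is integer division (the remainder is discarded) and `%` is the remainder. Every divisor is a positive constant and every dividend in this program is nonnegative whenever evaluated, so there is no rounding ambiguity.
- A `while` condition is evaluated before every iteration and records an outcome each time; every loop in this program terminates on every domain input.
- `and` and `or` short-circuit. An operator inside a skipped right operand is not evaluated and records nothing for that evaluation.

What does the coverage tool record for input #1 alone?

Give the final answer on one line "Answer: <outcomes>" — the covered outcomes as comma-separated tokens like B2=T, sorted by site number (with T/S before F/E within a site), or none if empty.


Simulating input #1 (v=12, w=9) step by step:
  B1->T, B3->S, B2->T, B4->F, B6->T, B6->T, B6->T, B6->F
as a set, this run covers: B1=T, B2=T, B3=S, B4=F, B6=T, B6=F
Answer: B1=T, B2=T, B3=S, B4=F, B6=T, B6=F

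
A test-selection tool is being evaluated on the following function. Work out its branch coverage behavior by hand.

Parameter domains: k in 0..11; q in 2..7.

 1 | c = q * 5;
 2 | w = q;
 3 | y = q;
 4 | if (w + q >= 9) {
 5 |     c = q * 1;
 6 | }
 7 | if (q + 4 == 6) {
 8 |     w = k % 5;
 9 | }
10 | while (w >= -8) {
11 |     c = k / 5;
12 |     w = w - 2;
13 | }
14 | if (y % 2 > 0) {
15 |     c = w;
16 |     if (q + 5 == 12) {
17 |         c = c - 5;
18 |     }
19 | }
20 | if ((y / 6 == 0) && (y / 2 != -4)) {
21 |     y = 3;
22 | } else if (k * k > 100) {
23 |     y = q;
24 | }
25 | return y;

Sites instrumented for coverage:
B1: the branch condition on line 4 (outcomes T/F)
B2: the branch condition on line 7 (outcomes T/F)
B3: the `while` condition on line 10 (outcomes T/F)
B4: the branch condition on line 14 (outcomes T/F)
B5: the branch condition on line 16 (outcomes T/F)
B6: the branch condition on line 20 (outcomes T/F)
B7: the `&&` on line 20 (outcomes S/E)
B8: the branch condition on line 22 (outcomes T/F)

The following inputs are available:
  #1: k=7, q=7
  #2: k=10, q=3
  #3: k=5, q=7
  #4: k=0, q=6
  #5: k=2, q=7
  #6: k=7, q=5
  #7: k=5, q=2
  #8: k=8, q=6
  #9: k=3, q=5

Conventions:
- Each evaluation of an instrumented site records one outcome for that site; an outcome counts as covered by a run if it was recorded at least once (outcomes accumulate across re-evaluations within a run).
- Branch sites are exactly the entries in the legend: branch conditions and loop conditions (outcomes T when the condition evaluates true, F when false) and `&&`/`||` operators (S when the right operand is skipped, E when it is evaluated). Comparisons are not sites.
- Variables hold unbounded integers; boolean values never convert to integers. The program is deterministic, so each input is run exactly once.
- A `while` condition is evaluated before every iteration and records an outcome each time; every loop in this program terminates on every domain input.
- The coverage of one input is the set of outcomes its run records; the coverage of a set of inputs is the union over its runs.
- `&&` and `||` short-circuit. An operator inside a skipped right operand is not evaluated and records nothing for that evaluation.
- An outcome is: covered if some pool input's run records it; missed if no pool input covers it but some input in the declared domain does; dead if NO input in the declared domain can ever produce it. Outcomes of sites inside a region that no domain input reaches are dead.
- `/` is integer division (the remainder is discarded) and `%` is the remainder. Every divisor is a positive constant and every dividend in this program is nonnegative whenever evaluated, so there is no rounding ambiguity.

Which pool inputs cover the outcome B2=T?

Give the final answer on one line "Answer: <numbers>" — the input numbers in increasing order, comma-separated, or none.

input #1 (k=7, q=7): misses B2=T
input #2 (k=10, q=3): misses B2=T
input #3 (k=5, q=7): misses B2=T
input #4 (k=0, q=6): misses B2=T
input #5 (k=2, q=7): misses B2=T
input #6 (k=7, q=5): misses B2=T
input #7 (k=5, q=2): covers B2=T
input #8 (k=8, q=6): misses B2=T
input #9 (k=3, q=5): misses B2=T

Answer: 7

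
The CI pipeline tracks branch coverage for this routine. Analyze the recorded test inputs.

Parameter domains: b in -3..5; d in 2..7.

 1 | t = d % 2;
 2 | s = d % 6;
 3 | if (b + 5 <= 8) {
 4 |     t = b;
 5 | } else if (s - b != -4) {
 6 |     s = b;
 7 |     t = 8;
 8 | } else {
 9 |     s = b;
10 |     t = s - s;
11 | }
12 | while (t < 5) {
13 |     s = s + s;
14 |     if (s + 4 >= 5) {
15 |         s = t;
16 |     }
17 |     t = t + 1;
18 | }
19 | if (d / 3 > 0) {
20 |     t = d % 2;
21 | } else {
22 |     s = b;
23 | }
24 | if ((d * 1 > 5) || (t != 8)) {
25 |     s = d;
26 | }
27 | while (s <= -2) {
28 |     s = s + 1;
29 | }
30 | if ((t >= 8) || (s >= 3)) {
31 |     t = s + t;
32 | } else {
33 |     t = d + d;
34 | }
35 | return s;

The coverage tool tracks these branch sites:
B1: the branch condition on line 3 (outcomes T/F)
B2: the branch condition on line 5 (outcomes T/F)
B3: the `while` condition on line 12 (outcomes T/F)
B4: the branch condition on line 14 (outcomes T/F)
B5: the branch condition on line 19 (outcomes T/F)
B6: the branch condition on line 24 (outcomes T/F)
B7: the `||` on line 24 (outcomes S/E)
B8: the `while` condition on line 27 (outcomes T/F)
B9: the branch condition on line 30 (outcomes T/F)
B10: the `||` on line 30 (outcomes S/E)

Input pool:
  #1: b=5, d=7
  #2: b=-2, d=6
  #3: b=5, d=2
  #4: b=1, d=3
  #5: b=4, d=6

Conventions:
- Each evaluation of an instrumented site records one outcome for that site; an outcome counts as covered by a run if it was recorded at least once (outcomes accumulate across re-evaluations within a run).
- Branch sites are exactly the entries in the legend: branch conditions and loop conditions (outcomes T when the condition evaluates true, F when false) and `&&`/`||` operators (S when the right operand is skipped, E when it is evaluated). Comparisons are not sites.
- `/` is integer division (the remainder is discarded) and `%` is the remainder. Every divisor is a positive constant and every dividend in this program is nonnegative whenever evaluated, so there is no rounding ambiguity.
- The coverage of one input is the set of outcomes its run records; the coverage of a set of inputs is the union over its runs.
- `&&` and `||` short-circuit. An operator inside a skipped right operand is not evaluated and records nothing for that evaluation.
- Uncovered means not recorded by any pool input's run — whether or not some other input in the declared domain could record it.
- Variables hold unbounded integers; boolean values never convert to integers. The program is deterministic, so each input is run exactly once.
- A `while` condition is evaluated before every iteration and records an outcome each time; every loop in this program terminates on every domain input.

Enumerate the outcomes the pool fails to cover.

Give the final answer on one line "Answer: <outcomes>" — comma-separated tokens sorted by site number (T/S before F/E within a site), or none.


test 1 (b=5, d=7) hits B1=F, B2=F, B3=T, B3=F, B4=T, B4=F, B5=T, B6=T, B7=S, B8=F, B9=T, B10=E
test 2 (b=-2, d=6) hits B1=T, B3=T, B3=F, B4=F, B5=T, B6=T, B7=S, B8=F, B9=T, B10=E
test 3 (b=5, d=2) hits B1=F, B2=T, B3=F, B5=F, B6=F, B7=E, B8=F, B9=T, B10=S
test 4 (b=1, d=3) hits B1=T, B3=T, B3=F, B4=T, B5=T, B6=T, B7=E, B8=F, B9=T, B10=E
test 5 (b=4, d=6) hits B1=F, B2=F, B3=T, B3=F, B4=T, B4=F, B5=T, B6=T, B7=S, B8=F, B9=T, B10=E
union over the pool: B1=T, B1=F, B2=T, B2=F, B3=T, B3=F, B4=T, B4=F, B5=T, B5=F, B6=T, B6=F, B7=S, B7=E, B8=F, B9=T, B10=S, B10=E
uncovered (2 of 20): B8=T, B9=F
Answer: B8=T, B9=F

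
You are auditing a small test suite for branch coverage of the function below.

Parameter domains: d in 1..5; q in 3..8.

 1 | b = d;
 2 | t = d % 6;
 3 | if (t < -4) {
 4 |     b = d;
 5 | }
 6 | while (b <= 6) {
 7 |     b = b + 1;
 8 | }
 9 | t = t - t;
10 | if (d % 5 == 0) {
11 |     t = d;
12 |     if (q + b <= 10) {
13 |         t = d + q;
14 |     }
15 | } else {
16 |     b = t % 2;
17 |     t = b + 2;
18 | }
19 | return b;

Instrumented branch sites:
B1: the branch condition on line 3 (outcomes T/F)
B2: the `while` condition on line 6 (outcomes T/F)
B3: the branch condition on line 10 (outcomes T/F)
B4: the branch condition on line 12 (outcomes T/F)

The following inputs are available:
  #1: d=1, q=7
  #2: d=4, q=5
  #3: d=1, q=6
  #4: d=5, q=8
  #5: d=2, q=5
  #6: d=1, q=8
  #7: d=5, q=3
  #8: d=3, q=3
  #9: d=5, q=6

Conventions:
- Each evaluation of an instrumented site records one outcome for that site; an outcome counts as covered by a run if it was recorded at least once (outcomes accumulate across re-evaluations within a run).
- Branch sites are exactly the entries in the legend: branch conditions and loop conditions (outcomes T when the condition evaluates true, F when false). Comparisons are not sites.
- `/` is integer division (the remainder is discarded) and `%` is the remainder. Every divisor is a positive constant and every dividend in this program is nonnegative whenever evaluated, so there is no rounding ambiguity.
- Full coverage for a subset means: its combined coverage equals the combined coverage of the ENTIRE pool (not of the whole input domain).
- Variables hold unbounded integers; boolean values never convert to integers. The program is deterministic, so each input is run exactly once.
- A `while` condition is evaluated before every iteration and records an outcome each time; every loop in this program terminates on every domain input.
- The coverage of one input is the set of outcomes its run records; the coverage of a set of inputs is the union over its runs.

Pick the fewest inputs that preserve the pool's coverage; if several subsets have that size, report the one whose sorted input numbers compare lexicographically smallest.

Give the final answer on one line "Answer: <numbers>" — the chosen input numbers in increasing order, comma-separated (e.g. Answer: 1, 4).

run #1 (d=1, q=7) runs B1->F, B2->T, B2->T, B2->T, B2->T, B2->T, B2->T, B2->F, B3->F; records B1=F, B2=T, B2=F, B3=F
run #2 (d=4, q=5) runs B1->F, B2->T, B2->T, B2->T, B2->F, B3->F; records B1=F, B2=T, B2=F, B3=F
run #3 (d=1, q=6) runs B1->F, B2->T, B2->T, B2->T, B2->T, B2->T, B2->T, B2->F, B3->F; records B1=F, B2=T, B2=F, B3=F
run #4 (d=5, q=8) runs B1->F, B2->T, B2->T, B2->F, B3->T, B4->F; records B1=F, B2=T, B2=F, B3=T, B4=F
run #5 (d=2, q=5) runs B1->F, B2->T, B2->T, B2->T, B2->T, B2->T, B2->F, B3->F; records B1=F, B2=T, B2=F, B3=F
run #6 (d=1, q=8) runs B1->F, B2->T, B2->T, B2->T, B2->T, B2->T, B2->T, B2->F, B3->F; records B1=F, B2=T, B2=F, B3=F
run #7 (d=5, q=3) runs B1->F, B2->T, B2->T, B2->F, B3->T, B4->T; records B1=F, B2=T, B2=F, B3=T, B4=T
run #8 (d=3, q=3) runs B1->F, B2->T, B2->T, B2->T, B2->T, B2->F, B3->F; records B1=F, B2=T, B2=F, B3=F
run #9 (d=5, q=6) runs B1->F, B2->T, B2->T, B2->F, B3->T, B4->F; records B1=F, B2=T, B2=F, B3=T, B4=F
pool-wide coverage (7 outcomes): B1=F, B2=T, B2=F, B3=T, B3=F, B4=T, B4=F
checked all size-1 subsets: none covers 7 outcomes (max 5/7)
checked all size-2 subsets: none covers 7 outcomes (max 6/7)
size 3: inputs {1, 4, 7} cover all 7 outcomes, and no lexicographically smaller subset of this size does

Answer: 1, 4, 7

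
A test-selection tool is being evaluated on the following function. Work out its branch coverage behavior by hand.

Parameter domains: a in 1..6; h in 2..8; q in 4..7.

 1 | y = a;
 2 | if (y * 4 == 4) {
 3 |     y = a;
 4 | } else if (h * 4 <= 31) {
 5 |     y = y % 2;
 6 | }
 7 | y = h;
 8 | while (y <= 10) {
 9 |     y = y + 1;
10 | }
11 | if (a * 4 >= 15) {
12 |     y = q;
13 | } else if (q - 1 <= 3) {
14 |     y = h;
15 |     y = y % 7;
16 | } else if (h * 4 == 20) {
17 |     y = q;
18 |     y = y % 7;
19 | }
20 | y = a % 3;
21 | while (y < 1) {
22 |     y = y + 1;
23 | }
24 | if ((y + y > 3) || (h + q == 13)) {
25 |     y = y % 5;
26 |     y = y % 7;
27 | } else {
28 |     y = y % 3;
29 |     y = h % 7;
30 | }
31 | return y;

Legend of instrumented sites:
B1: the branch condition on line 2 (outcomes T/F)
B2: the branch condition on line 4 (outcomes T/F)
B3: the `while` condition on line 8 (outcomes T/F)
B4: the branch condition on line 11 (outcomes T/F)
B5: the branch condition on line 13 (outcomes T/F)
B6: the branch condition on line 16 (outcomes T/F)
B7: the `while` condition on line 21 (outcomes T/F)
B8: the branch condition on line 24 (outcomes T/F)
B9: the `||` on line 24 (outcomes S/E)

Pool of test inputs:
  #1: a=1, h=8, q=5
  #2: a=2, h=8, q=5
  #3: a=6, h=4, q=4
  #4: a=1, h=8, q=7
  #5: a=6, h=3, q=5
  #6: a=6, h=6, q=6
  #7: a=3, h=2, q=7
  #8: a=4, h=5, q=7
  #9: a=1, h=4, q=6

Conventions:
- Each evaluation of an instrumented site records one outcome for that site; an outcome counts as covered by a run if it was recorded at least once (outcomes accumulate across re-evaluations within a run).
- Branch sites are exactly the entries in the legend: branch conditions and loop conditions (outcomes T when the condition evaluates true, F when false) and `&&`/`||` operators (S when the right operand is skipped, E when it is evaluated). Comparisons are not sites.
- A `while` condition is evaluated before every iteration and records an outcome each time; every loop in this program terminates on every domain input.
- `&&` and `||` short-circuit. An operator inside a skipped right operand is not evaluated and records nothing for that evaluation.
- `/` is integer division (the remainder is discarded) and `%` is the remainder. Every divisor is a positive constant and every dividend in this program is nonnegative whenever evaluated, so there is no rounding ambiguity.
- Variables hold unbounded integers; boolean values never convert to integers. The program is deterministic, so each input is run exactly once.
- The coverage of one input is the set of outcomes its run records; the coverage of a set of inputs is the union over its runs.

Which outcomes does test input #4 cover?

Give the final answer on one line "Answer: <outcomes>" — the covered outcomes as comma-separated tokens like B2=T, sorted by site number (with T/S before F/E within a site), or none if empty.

Event log for input #4 (a=1, h=8, q=7):
  B1->T, B3->T, B3->T, B3->T, B3->F, B4->F, B5->F, B6->F, B7->F, B9->E
  B8->F
collecting distinct outcomes: B1=T, B3=T, B3=F, B4=F, B5=F, B6=F, B7=F, B8=F, B9=E

Answer: B1=T, B3=T, B3=F, B4=F, B5=F, B6=F, B7=F, B8=F, B9=E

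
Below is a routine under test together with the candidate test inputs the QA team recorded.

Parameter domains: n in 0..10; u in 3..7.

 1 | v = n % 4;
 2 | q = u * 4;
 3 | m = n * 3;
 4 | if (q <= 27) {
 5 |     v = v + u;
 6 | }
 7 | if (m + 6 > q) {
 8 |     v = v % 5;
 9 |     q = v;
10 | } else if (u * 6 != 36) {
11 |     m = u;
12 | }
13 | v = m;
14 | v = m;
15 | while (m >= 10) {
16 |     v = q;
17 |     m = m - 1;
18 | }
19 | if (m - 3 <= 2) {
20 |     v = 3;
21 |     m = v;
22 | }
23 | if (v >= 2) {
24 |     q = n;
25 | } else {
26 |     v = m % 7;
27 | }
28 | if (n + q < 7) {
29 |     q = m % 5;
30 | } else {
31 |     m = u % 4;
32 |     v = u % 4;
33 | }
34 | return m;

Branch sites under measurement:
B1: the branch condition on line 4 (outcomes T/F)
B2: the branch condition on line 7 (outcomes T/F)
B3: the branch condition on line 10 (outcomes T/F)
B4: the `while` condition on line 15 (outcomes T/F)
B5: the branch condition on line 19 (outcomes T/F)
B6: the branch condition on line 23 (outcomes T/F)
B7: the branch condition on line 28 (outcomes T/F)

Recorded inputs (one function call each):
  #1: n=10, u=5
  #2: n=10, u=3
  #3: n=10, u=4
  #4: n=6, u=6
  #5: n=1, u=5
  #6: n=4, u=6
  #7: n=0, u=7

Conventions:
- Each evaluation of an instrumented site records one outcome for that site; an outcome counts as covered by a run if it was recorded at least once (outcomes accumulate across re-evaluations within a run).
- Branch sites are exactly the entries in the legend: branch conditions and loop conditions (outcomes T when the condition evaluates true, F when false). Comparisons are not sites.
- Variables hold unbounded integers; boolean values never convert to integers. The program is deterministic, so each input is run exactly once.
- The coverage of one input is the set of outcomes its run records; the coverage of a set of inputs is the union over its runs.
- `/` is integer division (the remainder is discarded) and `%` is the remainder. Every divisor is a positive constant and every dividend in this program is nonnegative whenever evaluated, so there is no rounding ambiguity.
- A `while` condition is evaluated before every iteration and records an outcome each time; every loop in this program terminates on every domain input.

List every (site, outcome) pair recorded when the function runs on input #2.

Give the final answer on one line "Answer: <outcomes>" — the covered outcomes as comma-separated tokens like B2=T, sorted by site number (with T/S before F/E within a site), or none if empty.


Simulating input #2 (n=10, u=3) step by step:
  B1->T, B2->T, B4->T, B4->T, B4->T, B4->T, B4->T, B4->T, B4->T, B4->T
  B4->T, B4->T, B4->T, B4->T, B4->T, B4->T, B4->T, B4->T, B4->T, B4->T
  B4->T, B4->T, B4->T, B4->F, B5->F, B6->F, B7->F
deduplicating events, the covered set is: B1=T, B2=T, B4=T, B4=F, B5=F, B6=F, B7=F
Answer: B1=T, B2=T, B4=T, B4=F, B5=F, B6=F, B7=F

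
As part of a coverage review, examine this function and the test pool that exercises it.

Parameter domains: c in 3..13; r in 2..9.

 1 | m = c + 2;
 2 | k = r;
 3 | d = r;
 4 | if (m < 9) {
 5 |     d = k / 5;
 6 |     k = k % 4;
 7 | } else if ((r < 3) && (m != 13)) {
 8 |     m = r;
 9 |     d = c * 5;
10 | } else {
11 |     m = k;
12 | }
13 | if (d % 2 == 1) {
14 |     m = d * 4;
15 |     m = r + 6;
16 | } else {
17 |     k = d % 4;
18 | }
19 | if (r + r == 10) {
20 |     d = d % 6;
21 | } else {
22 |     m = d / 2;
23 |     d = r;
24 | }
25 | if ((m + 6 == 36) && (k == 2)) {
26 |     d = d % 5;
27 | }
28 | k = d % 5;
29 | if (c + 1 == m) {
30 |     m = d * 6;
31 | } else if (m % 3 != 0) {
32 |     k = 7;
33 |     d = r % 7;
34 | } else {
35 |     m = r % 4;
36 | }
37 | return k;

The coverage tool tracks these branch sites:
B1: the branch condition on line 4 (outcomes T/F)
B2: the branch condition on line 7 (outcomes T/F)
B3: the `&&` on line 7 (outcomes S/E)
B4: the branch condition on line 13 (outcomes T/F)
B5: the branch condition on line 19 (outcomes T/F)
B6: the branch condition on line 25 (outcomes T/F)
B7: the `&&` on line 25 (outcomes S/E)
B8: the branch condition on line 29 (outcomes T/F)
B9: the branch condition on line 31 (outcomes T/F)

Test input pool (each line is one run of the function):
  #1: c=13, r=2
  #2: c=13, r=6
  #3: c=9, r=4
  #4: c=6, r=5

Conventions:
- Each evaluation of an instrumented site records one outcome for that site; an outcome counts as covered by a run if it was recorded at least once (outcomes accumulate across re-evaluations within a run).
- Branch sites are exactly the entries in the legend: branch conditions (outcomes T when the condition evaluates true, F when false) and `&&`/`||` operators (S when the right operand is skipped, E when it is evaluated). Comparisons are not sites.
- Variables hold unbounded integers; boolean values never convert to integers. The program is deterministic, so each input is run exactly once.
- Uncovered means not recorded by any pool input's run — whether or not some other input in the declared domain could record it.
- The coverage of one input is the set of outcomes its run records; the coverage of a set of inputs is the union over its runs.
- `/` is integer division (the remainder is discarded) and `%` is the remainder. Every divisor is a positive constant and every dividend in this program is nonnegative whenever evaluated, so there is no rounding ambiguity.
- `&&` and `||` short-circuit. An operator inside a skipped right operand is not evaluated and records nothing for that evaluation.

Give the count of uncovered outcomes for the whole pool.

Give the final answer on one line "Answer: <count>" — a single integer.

test 1 (c=13, r=2) hits B1=F, B2=T, B3=E, B4=T, B5=F, B6=F, B7=S, B8=F, B9=T
test 2 (c=13, r=6) hits B1=F, B2=F, B3=S, B4=F, B5=F, B6=F, B7=S, B8=F, B9=F
test 3 (c=9, r=4) hits B1=F, B2=F, B3=S, B4=F, B5=F, B6=F, B7=S, B8=F, B9=T
test 4 (c=6, r=5) hits B1=T, B4=T, B5=T, B6=F, B7=S, B8=F, B9=T
union over the pool: B1=T, B1=F, B2=T, B2=F, B3=S, B3=E, B4=T, B4=F, B5=T, B5=F, B6=F, B7=S, B8=F, B9=T, B9=F
uncovered (3 of 18): B6=T, B7=E, B8=T

Answer: 3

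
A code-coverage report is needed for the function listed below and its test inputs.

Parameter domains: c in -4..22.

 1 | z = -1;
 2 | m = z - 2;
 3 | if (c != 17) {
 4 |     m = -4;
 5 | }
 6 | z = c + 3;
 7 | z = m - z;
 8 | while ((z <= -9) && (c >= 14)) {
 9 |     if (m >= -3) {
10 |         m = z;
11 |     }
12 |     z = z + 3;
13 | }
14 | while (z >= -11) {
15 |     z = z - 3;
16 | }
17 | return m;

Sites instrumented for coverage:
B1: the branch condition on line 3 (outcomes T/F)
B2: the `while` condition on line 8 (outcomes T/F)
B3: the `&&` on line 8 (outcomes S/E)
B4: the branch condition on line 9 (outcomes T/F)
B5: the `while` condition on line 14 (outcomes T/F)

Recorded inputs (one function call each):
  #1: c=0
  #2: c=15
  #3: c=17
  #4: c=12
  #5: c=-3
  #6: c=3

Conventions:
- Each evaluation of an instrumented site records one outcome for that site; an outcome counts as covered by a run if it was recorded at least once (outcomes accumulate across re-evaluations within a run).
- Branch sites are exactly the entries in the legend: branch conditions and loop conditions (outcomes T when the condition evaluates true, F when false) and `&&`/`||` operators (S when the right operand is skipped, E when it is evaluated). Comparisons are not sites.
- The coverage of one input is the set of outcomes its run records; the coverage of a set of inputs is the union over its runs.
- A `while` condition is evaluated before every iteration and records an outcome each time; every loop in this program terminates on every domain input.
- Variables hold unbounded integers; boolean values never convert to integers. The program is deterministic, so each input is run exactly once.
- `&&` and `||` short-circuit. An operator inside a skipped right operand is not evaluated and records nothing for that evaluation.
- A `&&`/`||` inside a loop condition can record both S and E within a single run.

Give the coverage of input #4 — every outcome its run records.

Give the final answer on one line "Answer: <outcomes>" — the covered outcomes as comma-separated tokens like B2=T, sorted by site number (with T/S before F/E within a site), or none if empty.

Running input #4 (c=12), event by event:
  B1->T, B3->E, B2->F, B5->F
distinct outcomes covered: B1=T, B2=F, B3=E, B5=F

Answer: B1=T, B2=F, B3=E, B5=F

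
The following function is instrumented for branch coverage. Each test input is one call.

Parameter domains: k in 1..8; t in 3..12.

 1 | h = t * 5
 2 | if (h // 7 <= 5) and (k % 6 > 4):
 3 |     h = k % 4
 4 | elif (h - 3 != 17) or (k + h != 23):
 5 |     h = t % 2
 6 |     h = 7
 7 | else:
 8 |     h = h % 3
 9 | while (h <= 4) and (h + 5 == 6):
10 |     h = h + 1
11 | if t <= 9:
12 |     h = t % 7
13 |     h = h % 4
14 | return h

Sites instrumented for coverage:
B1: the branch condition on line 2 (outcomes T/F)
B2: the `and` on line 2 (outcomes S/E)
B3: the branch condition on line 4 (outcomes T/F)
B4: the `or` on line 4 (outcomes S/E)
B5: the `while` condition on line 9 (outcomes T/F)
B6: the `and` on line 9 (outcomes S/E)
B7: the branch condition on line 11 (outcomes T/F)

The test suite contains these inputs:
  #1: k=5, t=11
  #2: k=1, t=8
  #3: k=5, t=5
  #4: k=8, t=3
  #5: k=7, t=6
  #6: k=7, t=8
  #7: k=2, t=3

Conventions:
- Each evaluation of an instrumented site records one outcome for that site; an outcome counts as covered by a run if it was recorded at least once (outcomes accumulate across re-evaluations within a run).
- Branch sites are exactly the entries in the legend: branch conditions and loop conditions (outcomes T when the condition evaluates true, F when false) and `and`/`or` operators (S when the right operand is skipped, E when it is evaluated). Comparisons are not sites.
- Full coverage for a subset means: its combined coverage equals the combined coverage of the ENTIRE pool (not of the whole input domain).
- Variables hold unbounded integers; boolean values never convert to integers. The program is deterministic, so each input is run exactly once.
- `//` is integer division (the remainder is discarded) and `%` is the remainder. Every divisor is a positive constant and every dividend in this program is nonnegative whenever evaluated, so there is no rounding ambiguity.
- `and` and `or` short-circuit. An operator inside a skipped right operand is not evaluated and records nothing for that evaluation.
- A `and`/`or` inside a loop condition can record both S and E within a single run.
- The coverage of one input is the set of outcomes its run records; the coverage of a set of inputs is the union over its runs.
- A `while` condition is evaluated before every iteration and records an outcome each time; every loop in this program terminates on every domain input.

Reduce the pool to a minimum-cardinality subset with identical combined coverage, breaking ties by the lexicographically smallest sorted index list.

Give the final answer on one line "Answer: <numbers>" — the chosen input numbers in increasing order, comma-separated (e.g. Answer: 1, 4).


#1 (k=5, t=11) -> covered: B1=F, B2=S, B3=T, B4=S, B5=F, B6=S, B7=F
#2 (k=1, t=8) -> covered: B1=F, B2=E, B3=T, B4=S, B5=F, B6=S, B7=T
#3 (k=5, t=5) -> covered: B1=T, B2=E, B5=T, B5=F, B6=E, B7=T
#4 (k=8, t=3) -> covered: B1=F, B2=E, B3=T, B4=S, B5=F, B6=S, B7=T
#5 (k=7, t=6) -> covered: B1=F, B2=E, B3=T, B4=S, B5=F, B6=S, B7=T
#6 (k=7, t=8) -> covered: B1=F, B2=E, B3=T, B4=S, B5=F, B6=S, B7=T
#7 (k=2, t=3) -> covered: B1=F, B2=E, B3=T, B4=S, B5=F, B6=S, B7=T
pool-wide coverage (12 outcomes): B1=T, B1=F, B2=S, B2=E, B3=T, B4=S, B5=T, B5=F, B6=S, B6=E, B7=T, B7=F
size 1 is not enough: best union over all size-1 subsets is 7/12
inputs {1, 3} (size 2) cover everything; no size-2 subset with a lexicographically smaller index list covers all 12
Answer: 1, 3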